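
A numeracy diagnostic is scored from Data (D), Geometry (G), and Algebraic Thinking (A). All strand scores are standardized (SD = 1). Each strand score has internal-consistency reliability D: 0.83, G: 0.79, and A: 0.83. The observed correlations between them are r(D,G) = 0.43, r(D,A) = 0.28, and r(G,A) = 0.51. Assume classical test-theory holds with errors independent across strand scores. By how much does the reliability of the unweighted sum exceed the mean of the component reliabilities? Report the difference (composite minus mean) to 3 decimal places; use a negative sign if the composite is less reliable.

0.082

Var(sum) = 3 + 2.44 = 5.44; true-score variance = 2.45 + 2.44 = 4.89; composite reliability = 0.8989.
Mean component reliability = 0.8167.
Difference = 0.8989 − 0.8167 = 0.082.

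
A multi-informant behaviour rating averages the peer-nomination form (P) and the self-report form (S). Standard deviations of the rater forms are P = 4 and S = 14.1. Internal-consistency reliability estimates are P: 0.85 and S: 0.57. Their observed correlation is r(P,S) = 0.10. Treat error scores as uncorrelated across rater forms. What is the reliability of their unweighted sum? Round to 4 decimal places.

Var(P+S) = 4² + 14.1² + 2·[4·14.1·0.10] = 214.81 + 11.28 = 226.09.
With uncorrelated errors the cross-covariances are all true-score covariance, so they carry over unchanged; only the diagonal terms shrink to ρᵢσᵢ².
True-score variance = [4²·0.85 + 14.1²·0.57] + 11.28 = 126.922 + 11.28 = 138.202.
Reliability = 138.202 / 226.09 = 0.6113.

0.6113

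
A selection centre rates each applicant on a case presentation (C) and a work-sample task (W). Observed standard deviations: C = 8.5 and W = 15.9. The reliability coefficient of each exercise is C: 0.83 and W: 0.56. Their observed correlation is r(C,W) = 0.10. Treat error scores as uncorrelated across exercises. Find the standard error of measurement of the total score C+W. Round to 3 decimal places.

Var(total) = 325.06 + 27.03 = 352.09.
True-score variance = 201.541 + 27.03 = 228.571, so reliability = 0.6492.
Error variance = 352.09 − 228.571 = 123.519; SEM = √123.519 = 11.114.

11.114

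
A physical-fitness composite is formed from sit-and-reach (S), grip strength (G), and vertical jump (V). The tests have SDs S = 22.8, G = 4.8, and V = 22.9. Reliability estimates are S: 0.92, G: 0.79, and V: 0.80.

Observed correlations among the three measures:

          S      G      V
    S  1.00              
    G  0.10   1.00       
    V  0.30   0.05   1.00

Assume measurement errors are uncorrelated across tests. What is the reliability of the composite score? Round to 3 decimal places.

Var(S+G+V) = 22.8² + 4.8² + 22.9² + 2·[22.8·4.8·0.10 + 22.8·22.9·0.30 + 4.8·22.9·0.05] = 1067.29 + 346.152 = 1413.44.
Because errors are independent across components, Cov(Tᵢ,Tⱼ) = Cov(Xᵢ,Xⱼ); the off-diagonal part of the true-score variance is the same as above.
True-score variance = [22.8²·0.92 + 4.8²·0.79 + 22.9²·0.80] + 346.152 = 915.982 + 346.152 = 1262.13.
Reliability = 1262.13 / 1413.44 = 0.893.

0.893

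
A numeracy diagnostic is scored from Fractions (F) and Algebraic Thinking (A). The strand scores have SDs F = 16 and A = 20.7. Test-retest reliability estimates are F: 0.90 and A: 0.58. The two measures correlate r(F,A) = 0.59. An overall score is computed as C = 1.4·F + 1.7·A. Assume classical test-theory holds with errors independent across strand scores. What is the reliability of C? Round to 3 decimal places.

Var(C) = 1.4²·16² + 1.7²·20.7² + 2·[2.38·16·20.7·0.59] = 1740.1 + 930.142 = 2670.24.
Under uncorrelated errors the observed covariances equal the true-score covariances, so only the own-variance terms attenuate.
True-score variance = [1.4²·16²·0.90 + 1.7²·20.7²·0.58] + 930.142 = 1169.82 + 930.142 = 2099.96.
Reliability = 2099.96 / 2670.24 = 0.786.

0.786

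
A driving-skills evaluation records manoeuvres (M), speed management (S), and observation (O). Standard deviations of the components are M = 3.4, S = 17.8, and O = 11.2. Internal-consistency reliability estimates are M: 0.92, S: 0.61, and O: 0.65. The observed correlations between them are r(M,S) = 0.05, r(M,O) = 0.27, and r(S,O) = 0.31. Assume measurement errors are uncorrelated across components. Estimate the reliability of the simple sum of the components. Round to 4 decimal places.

0.7212

Var(M+S+O) = 3.4² + 17.8² + 11.2² + 2·[3.4·17.8·0.05 + 3.4·11.2·0.27 + 17.8·11.2·0.31] = 453.84 + 150.218 = 604.058.
With uncorrelated errors the cross-covariances are all true-score covariance, so they carry over unchanged; only the diagonal terms shrink to ρᵢσᵢ².
True-score variance = [3.4²·0.92 + 17.8²·0.61 + 11.2²·0.65] + 150.218 = 285.444 + 150.218 = 435.662.
Reliability = 435.662 / 604.058 = 0.7212.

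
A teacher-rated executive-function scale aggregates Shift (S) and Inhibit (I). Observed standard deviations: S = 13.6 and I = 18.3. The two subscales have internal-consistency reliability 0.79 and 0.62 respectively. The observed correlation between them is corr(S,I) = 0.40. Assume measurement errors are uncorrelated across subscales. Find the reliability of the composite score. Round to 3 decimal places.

0.769

Var(S+I) = 13.6² + 18.3² + 2·[13.6·18.3·0.40] = 519.85 + 199.104 = 718.954.
Under uncorrelated errors the observed covariances equal the true-score covariances, so only the own-variance terms attenuate.
True-score variance = [13.6²·0.79 + 18.3²·0.62] + 199.104 = 353.75 + 199.104 = 552.854.
Reliability = 552.854 / 718.954 = 0.769.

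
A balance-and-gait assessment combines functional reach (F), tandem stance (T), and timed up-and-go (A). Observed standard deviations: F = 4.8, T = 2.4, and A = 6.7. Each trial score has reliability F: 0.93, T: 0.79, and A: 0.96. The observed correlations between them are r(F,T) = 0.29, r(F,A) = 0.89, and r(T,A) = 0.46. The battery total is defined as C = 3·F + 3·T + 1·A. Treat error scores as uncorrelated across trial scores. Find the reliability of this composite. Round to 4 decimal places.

0.9531

Var(C) = 3²·4.8² + 3²·2.4² + 6.7² + 2·[9·4.8·2.4·0.29 + 3·4.8·6.7·0.89 + 3·2.4·6.7·0.46] = 304.09 + 276.25 = 580.34.
Under uncorrelated errors the observed covariances equal the true-score covariances, so only the own-variance terms attenuate.
True-score variance = [3²·4.8²·0.93 + 3²·2.4²·0.79 + 6.7²·0.96] + 276.25 = 276.893 + 276.25 = 553.142.
Reliability = 553.142 / 580.34 = 0.9531.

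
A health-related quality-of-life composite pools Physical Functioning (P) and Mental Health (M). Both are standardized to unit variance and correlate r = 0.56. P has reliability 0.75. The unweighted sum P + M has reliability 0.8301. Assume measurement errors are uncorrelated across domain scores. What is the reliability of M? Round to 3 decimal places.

0.720

Var(P+M) = 2 + 2·0.56 = 3.120.
True-score variance = ρ_P + ρ_M + 2·0.56, so 0.8301 = (0.75 + ρ_M + 1.12) / 3.120.
ρ_M = 0.8301·3.120 − 0.75 − 1.12 = 0.720.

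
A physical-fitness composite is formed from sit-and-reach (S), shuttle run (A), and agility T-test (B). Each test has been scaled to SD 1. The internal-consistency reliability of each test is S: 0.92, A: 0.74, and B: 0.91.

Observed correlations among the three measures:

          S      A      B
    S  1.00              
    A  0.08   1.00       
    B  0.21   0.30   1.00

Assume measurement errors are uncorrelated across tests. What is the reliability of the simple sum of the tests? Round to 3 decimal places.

Var(S+A+B) = 3 + 2·[0.08 + 0.21 + 0.30] = 3 + 1.18 = 4.18.
Under uncorrelated errors the observed covariances equal the true-score covariances, so only the own-variance terms attenuate.
True-score variance = [0.92 + 0.74 + 0.91] + 1.18 = 2.57 + 1.18 = 3.75.
Reliability = 3.75 / 4.18 = 0.897.

0.897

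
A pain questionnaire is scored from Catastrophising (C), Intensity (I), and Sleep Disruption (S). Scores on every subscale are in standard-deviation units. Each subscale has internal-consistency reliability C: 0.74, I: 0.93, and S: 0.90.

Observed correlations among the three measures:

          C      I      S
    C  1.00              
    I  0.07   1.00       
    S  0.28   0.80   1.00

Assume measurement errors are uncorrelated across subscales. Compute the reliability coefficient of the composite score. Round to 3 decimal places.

Var(C+I+S) = 3 + 2·[0.07 + 0.28 + 0.80] = 3 + 2.3 = 5.3.
With uncorrelated errors the cross-covariances are all true-score covariance, so they carry over unchanged; only the diagonal terms shrink to ρᵢσᵢ².
True-score variance = [0.74 + 0.93 + 0.90] + 2.3 = 2.57 + 2.3 = 4.87.
Reliability = 4.87 / 5.3 = 0.919.

0.919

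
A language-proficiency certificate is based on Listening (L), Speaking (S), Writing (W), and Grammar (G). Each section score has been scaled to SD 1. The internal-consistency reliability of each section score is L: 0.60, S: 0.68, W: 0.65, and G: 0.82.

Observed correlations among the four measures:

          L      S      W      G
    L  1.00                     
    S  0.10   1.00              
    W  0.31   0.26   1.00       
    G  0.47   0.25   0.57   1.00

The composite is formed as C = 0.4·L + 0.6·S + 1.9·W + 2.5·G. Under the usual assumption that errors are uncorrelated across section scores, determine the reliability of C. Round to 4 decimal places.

0.8619

Var(C) = 0.4² + 0.6² + 1.9² + 2.5² + 2·[0.24·0.10 + 0.76·0.31 + 0.47 + 1.14·0.26 + 1.5·0.25 + 4.75·0.57] = 10.38 + 8.217 = 18.597.
With uncorrelated errors the cross-covariances are all true-score covariance, so they carry over unchanged; only the diagonal terms shrink to ρᵢσᵢ².
True-score variance = [0.4²·0.60 + 0.6²·0.68 + 1.9²·0.65 + 2.5²·0.82] + 8.217 = 7.8123 + 8.217 = 16.0293.
Reliability = 16.0293 / 18.597 = 0.8619.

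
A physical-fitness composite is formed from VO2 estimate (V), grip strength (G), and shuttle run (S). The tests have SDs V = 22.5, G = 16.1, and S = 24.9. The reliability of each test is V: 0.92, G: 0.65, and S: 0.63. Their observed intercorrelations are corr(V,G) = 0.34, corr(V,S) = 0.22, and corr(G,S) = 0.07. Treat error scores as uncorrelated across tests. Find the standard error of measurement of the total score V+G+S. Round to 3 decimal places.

Var(total) = 1385.47 + 548.965 = 1934.43.
True-score variance = 1024.84 + 548.965 = 1573.81, so reliability = 0.8136.
Error variance = 1934.43 − 1573.81 = 360.627; SEM = √360.627 = 18.990.

18.990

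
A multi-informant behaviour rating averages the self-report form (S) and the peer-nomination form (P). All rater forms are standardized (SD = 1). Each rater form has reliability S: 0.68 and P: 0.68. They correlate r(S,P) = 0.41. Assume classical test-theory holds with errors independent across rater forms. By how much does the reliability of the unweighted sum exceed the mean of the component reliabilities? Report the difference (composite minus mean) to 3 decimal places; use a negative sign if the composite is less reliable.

0.093

Var(sum) = 2 + 0.82 = 2.82; true-score variance = 1.36 + 0.82 = 2.18; composite reliability = 0.7730.
Mean component reliability = 0.6800.
Difference = 0.7730 − 0.6800 = 0.093.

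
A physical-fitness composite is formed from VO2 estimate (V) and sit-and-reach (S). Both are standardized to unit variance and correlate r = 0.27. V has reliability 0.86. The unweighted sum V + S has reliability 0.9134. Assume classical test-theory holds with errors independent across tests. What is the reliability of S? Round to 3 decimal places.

0.920

Var(V+S) = 2 + 2·0.27 = 2.540.
True-score variance = ρ_V + ρ_S + 2·0.27, so 0.9134 = (0.86 + ρ_S + 0.54) / 2.540.
ρ_S = 0.9134·2.540 − 0.86 − 0.54 = 0.920.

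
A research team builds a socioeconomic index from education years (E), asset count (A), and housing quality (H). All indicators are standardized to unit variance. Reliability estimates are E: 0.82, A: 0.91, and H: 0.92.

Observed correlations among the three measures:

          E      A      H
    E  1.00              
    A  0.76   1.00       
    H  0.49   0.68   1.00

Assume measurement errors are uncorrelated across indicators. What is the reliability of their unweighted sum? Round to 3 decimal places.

0.949

Var(E+A+H) = 3 + 2·[0.76 + 0.49 + 0.68] = 3 + 3.86 = 6.86.
With uncorrelated errors the cross-covariances are all true-score covariance, so they carry over unchanged; only the diagonal terms shrink to ρᵢσᵢ².
True-score variance = [0.82 + 0.91 + 0.92] + 3.86 = 2.65 + 3.86 = 6.51.
Reliability = 6.51 / 6.86 = 0.949.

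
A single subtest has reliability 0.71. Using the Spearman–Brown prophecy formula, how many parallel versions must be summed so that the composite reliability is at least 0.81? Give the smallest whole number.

k ≥ ρ*(1−ρ₁)/(ρ₁(1−ρ*)) = 0.81·0.29 / (0.71·0.19) = 1.741.
Smallest integer k = 2.

2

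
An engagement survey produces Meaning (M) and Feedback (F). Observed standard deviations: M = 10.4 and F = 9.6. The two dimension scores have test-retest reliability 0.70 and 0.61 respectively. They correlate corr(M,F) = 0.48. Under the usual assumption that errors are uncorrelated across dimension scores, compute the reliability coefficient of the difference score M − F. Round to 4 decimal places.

Var(M−F) = 10.4² + 9.6² − 2·10.4·9.6·0.48 = 200.32 − 95.8464 = 104.474.
With uncorrelated errors the cross-covariances are all true-score covariance, so they carry over unchanged; only the diagonal terms shrink to ρᵢσᵢ².
True-score variance = [10.4²·0.70 + 9.6²·0.61] − 95.8464 = 131.93 − 95.8464 = 36.0832.
Reliability = 36.0832 / 104.474 = 0.3454.

0.3454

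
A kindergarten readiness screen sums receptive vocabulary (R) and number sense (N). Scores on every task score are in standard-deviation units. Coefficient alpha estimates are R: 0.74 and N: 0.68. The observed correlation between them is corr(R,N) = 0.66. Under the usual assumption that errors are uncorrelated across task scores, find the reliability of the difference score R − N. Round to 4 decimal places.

0.1471

Var(R−N) = 1 + 1 − 2·0.66 = 2 − 1.32 = 0.68.
With uncorrelated errors the cross-covariances are all true-score covariance, so they carry over unchanged; only the diagonal terms shrink to ρᵢσᵢ².
True-score variance = [0.74 + 0.68] − 1.32 = 1.42 − 1.32 = 0.1.
Reliability = 0.1 / 0.68 = 0.1471.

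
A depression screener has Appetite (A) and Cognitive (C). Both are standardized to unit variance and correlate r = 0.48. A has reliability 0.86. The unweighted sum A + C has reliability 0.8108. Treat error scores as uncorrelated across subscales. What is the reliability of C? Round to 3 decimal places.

0.580

Var(A+C) = 2 + 2·0.48 = 2.960.
True-score variance = ρ_A + ρ_C + 2·0.48, so 0.8108 = (0.86 + ρ_C + 0.96) / 2.960.
ρ_C = 0.8108·2.960 − 0.86 − 0.96 = 0.580.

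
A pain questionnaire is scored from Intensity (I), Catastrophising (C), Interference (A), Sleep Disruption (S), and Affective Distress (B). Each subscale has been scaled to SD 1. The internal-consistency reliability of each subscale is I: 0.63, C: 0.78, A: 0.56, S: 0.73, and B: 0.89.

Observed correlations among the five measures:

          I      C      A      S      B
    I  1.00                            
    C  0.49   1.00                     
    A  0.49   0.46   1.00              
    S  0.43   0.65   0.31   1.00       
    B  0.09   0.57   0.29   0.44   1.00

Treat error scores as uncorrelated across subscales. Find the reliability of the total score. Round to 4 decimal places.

Var(I+C+A+S+B) = 5 + 2·[0.49 + 0.49 + 0.43 + 0.09 + 0.46 + 0.65 + 0.57 + 0.31 + 0.29 + 0.44] = 5 + 8.44 = 13.44.
Because errors are independent across components, Cov(Tᵢ,Tⱼ) = Cov(Xᵢ,Xⱼ); the off-diagonal part of the true-score variance is the same as above.
True-score variance = [0.63 + 0.78 + 0.56 + 0.73 + 0.89] + 8.44 = 3.59 + 8.44 = 12.03.
Reliability = 12.03 / 13.44 = 0.8951.

0.8951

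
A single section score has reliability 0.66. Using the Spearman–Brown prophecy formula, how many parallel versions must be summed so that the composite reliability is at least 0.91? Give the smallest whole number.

k ≥ ρ*(1−ρ₁)/(ρ₁(1−ρ*)) = 0.91·0.34 / (0.66·0.09) = 5.209.
Smallest integer k = 6.

6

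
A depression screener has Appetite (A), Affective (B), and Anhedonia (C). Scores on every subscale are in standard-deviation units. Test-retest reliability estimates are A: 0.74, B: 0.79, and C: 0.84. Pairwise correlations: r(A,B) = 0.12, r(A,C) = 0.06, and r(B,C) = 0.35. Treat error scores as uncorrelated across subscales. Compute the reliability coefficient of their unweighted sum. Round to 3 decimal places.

Var(A+B+C) = 3 + 2·[0.12 + 0.06 + 0.35] = 3 + 1.06 = 4.06.
Under uncorrelated errors the observed covariances equal the true-score covariances, so only the own-variance terms attenuate.
True-score variance = [0.74 + 0.79 + 0.84] + 1.06 = 2.37 + 1.06 = 3.43.
Reliability = 3.43 / 4.06 = 0.845.

0.845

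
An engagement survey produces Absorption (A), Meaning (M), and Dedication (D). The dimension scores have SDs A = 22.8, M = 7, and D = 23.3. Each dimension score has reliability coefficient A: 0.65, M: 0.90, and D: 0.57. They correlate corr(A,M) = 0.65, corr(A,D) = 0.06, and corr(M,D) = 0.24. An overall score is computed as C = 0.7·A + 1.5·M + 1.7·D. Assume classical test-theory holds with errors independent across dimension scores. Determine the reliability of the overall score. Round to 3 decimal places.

0.681

Var(C) = 0.7²·22.8² + 1.5²·7² + 1.7²·23.3² + 2·[1.05·22.8·7·0.65 + 1.19·22.8·23.3·0.06 + 2.55·7·23.3·0.24] = 1933.92 + 493.349 = 2427.27.
Under uncorrelated errors the observed covariances equal the true-score covariances, so only the own-variance terms attenuate.
True-score variance = [0.7²·22.8²·0.65 + 1.5²·7²·0.90 + 1.7²·23.3²·0.57] + 493.349 = 1159.1 + 493.349 = 1652.45.
Reliability = 1652.45 / 2427.27 = 0.681.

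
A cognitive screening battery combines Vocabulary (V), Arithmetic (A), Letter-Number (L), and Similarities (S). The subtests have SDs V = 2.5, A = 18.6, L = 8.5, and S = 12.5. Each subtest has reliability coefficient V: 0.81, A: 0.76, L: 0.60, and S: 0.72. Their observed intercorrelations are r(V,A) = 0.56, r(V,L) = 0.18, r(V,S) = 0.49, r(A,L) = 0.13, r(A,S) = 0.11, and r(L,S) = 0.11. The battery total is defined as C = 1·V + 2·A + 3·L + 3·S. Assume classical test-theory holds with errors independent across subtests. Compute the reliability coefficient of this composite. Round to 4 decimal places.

Var(C) = 2.5² + 2²·18.6² + 3²·8.5² + 3²·12.5² + 2·[2·2.5·18.6·0.56 + 3·2.5·8.5·0.18 + 3·2.5·12.5·0.49 + 6·18.6·8.5·0.13 + 6·18.6·12.5·0.11 + 9·8.5·12.5·0.11] = 3446.59 + 982.896 = 4429.49.
Under uncorrelated errors the observed covariances equal the true-score covariances, so only the own-variance terms attenuate.
True-score variance = [2.5²·0.81 + 2²·18.6²·0.76 + 3²·8.5²·0.60 + 3²·12.5²·0.72] + 982.896 = 2459.43 + 982.896 = 3442.33.
Reliability = 3442.33 / 4429.49 = 0.7771.

0.7771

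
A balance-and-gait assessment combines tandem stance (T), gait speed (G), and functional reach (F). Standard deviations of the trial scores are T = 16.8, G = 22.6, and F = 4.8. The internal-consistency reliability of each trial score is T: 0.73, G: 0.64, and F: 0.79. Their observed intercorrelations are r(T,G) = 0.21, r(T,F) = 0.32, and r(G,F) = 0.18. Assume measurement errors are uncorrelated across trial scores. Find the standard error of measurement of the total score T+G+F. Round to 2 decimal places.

Var(total) = 816.04 + 250.128 = 1066.17.
True-score variance = 551.123 + 250.128 = 801.251, so reliability = 0.7515.
Error variance = 1066.17 − 801.251 = 264.917; SEM = √264.917 = 16.28.

16.28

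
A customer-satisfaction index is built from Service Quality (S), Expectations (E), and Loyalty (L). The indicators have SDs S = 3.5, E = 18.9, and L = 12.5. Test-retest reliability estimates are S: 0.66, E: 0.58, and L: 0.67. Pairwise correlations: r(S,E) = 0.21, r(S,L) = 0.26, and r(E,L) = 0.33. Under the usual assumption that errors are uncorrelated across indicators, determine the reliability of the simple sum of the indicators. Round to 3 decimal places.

Var(S+E+L) = 3.5² + 18.9² + 12.5² + 2·[3.5·18.9·0.21 + 3.5·12.5·0.26 + 18.9·12.5·0.33] = 525.71 + 206.458 = 732.168.
Under uncorrelated errors the observed covariances equal the true-score covariances, so only the own-variance terms attenuate.
True-score variance = [3.5²·0.66 + 18.9²·0.58 + 12.5²·0.67] + 206.458 = 319.954 + 206.458 = 526.412.
Reliability = 526.412 / 732.168 = 0.719.

0.719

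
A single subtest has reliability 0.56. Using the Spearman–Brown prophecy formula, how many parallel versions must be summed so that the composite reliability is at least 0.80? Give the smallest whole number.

k ≥ ρ*(1−ρ₁)/(ρ₁(1−ρ*)) = 0.80·0.44 / (0.56·0.20) = 3.143.
Smallest integer k = 4.

4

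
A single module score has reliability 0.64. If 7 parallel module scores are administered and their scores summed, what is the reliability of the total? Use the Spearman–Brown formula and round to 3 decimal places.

0.926

ρ_k = kρ / (1 + (k−1)ρ) = 7·0.64 / (1 + 6·0.64) = 4.480 / 4.840 = 0.926.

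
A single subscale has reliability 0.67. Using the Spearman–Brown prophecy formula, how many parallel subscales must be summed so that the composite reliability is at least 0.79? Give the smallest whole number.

2

k ≥ ρ*(1−ρ₁)/(ρ₁(1−ρ*)) = 0.79·0.33 / (0.67·0.21) = 1.853.
Smallest integer k = 2.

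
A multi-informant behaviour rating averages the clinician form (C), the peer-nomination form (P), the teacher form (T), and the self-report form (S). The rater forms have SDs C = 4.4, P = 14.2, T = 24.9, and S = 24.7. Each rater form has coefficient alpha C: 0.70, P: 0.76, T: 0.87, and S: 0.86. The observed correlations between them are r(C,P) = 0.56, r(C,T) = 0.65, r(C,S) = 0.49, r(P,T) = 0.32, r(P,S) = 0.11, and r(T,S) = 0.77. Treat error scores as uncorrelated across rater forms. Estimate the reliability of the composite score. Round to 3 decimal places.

0.927

Var(C+P+T+S) = 4.4² + 14.2² + 24.9² + 24.7² + 2·[4.4·14.2·0.56 + 4.4·24.9·0.65 + 4.4·24.7·0.49 + 14.2·24.9·0.32 + 14.2·24.7·0.11 + 24.9·24.7·0.77] = 1451.1 + 1569.51 = 3020.61.
Under uncorrelated errors the observed covariances equal the true-score covariances, so only the own-variance terms attenuate.
True-score variance = [4.4²·0.70 + 14.2²·0.76 + 24.9²·0.87 + 24.7²·0.86] + 1569.51 = 1230.88 + 1569.51 = 2800.4.
Reliability = 2800.4 / 3020.61 = 0.927.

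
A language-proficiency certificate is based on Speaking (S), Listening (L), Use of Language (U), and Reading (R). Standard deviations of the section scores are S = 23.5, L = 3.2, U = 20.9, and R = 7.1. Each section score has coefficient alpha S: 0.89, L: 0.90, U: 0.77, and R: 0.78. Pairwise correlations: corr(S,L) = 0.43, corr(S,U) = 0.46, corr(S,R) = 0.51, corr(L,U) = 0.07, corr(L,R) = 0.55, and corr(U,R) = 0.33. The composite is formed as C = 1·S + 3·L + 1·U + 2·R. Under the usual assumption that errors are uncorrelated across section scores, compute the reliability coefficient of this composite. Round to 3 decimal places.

0.919

Var(C) = 23.5² + 3²·3.2² + 20.9² + 2²·7.1² + 2·[3·23.5·3.2·0.43 + 23.5·20.9·0.46 + 2·23.5·7.1·0.51 + 3·3.2·20.9·0.07 + 6·3.2·7.1·0.55 + 2·20.9·7.1·0.33] = 1282.86 + 1360.16 = 2643.02.
Because errors are independent across components, Cov(Tᵢ,Tⱼ) = Cov(Xᵢ,Xⱼ); the off-diagonal part of the true-score variance is the same as above.
True-score variance = [23.5²·0.89 + 3²·3.2²·0.90 + 20.9²·0.77 + 2²·7.1²·0.78] + 1360.16 = 1068.07 + 1360.16 = 2428.23.
Reliability = 2428.23 / 2643.02 = 0.919.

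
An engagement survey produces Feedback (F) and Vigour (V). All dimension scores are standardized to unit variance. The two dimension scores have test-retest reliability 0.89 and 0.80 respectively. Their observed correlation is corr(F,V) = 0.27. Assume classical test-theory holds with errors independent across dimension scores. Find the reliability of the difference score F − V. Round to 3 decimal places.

Var(F−V) = 1 + 1 − 2·0.27 = 2 − 0.54 = 1.46.
Because errors are independent across components, Cov(Tᵢ,Tⱼ) = Cov(Xᵢ,Xⱼ); the off-diagonal part of the true-score variance is the same as above.
True-score variance = [0.89 + 0.80] − 0.54 = 1.69 − 0.54 = 1.15.
Reliability = 1.15 / 1.46 = 0.788.

0.788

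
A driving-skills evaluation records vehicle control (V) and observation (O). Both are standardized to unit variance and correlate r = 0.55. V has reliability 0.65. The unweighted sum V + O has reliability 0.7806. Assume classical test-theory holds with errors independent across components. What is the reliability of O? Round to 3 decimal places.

0.670

Var(V+O) = 2 + 2·0.55 = 3.100.
True-score variance = ρ_V + ρ_O + 2·0.55, so 0.7806 = (0.65 + ρ_O + 1.10) / 3.100.
ρ_O = 0.7806·3.100 − 0.65 − 1.10 = 0.670.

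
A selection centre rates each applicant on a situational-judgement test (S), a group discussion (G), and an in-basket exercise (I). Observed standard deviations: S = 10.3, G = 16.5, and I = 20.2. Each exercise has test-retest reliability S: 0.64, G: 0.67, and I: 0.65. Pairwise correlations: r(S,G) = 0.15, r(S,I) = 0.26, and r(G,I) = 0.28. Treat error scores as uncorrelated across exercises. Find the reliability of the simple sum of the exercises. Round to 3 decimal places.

Var(S+G+I) = 10.3² + 16.5² + 20.2² + 2·[10.3·16.5·0.15 + 10.3·20.2·0.26 + 16.5·20.2·0.28] = 786.38 + 345.824 = 1132.2.
With uncorrelated errors the cross-covariances are all true-score covariance, so they carry over unchanged; only the diagonal terms shrink to ρᵢσᵢ².
True-score variance = [10.3²·0.64 + 16.5²·0.67 + 20.2²·0.65] + 345.824 = 515.531 + 345.824 = 861.355.
Reliability = 861.355 / 1132.2 = 0.761.

0.761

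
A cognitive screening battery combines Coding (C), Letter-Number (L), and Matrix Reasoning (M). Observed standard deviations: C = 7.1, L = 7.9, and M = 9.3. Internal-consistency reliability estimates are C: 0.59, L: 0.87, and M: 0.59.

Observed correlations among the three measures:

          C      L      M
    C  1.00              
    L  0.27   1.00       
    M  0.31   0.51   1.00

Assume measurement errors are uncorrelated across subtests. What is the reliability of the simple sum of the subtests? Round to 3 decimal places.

0.814

Var(C+L+M) = 7.1² + 7.9² + 9.3² + 2·[7.1·7.9·0.27 + 7.1·9.3·0.31 + 7.9·9.3·0.51] = 199.31 + 146.167 = 345.477.
With uncorrelated errors the cross-covariances are all true-score covariance, so they carry over unchanged; only the diagonal terms shrink to ρᵢσᵢ².
True-score variance = [7.1²·0.59 + 7.9²·0.87 + 9.3²·0.59] + 146.167 = 135.068 + 146.167 = 281.234.
Reliability = 281.234 / 345.477 = 0.814.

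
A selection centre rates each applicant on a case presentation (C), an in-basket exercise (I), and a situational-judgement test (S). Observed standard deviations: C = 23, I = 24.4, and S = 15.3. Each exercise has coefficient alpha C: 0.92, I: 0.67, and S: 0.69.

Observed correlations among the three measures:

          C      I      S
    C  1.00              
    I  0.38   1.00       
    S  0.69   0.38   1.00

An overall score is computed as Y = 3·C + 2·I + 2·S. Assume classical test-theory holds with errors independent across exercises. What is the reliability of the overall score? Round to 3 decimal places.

Var(Y) = 3²·23² + 2²·24.4² + 2²·15.3² + 2·[6·23·24.4·0.38 + 6·23·15.3·0.69 + 4·24.4·15.3·0.38] = 8078.8 + 6607.7 = 14686.5.
Under uncorrelated errors the observed covariances equal the true-score covariances, so only the own-variance terms attenuate.
True-score variance = [3²·23²·0.92 + 2²·24.4²·0.67 + 2²·15.3²·0.69] + 6607.7 = 6621.77 + 6607.7 = 13229.5.
Reliability = 13229.5 / 14686.5 = 0.901.

0.901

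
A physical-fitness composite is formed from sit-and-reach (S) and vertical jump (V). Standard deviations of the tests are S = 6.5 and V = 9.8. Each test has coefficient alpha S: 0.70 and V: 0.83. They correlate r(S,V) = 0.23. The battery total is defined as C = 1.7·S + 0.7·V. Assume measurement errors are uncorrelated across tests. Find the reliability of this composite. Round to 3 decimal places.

0.781

Var(C) = 1.7²·6.5² + 0.7²·9.8² + 2·[1.19·6.5·9.8·0.23] = 169.162 + 34.8694 = 204.031.
Under uncorrelated errors the observed covariances equal the true-score covariances, so only the own-variance terms attenuate.
True-score variance = [1.7²·6.5²·0.70 + 0.7²·9.8²·0.83] + 34.8694 = 124.531 + 34.8694 = 159.401.
Reliability = 159.401 / 204.031 = 0.781.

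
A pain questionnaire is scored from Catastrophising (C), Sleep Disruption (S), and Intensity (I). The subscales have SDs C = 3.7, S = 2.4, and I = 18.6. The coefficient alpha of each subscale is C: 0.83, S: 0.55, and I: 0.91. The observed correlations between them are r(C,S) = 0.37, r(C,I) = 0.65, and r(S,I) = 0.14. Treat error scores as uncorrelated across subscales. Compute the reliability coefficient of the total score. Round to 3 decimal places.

Var(C+S+I) = 3.7² + 2.4² + 18.6² + 2·[3.7·2.4·0.37 + 3.7·18.6·0.65 + 2.4·18.6·0.14] = 365.41 + 108.536 = 473.946.
Because errors are independent across components, Cov(Tᵢ,Tⱼ) = Cov(Xᵢ,Xⱼ); the off-diagonal part of the true-score variance is the same as above.
True-score variance = [3.7²·0.83 + 2.4²·0.55 + 18.6²·0.91] + 108.536 = 329.354 + 108.536 = 437.891.
Reliability = 437.891 / 473.946 = 0.924.

0.924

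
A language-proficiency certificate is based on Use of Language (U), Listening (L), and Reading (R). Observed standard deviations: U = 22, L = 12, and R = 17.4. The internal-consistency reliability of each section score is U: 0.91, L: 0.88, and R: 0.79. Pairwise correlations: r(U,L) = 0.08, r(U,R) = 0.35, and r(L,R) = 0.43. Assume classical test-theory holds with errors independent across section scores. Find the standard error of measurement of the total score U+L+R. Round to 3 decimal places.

11.154

Var(total) = 930.76 + 489.768 = 1420.53.
True-score variance = 806.34 + 489.768 = 1296.11, so reliability = 0.9124.
Error variance = 1420.53 − 1296.11 = 124.42; SEM = √124.42 = 11.154.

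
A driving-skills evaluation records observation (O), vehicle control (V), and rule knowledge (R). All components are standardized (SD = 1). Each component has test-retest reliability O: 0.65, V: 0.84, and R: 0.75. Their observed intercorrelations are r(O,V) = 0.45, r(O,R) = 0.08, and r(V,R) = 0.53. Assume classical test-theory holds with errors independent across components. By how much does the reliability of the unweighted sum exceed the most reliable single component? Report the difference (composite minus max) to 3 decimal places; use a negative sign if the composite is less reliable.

Var(sum) = 3 + 2.12 = 5.12; true-score variance = 2.24 + 2.12 = 4.36; composite reliability = 0.8516.
Max component reliability = 0.8400.
Difference = 0.8516 − 0.8400 = 0.012.

0.012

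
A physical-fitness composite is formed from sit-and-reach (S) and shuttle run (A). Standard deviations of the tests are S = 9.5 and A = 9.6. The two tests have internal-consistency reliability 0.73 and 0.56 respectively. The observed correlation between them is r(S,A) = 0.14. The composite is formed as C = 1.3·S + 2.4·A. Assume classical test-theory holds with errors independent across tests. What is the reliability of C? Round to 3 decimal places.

0.640

Var(C) = 1.3²·9.5² + 2.4²·9.6² + 2·[3.12·9.5·9.6·0.14] = 683.364 + 79.6723 = 763.036.
Because errors are independent across components, Cov(Tᵢ,Tⱼ) = Cov(Xᵢ,Xⱼ); the off-diagonal part of the true-score variance is the same as above.
True-score variance = [1.3²·9.5²·0.73 + 2.4²·9.6²·0.56] + 79.6723 = 408.613 + 79.6723 = 488.285.
Reliability = 488.285 / 763.036 = 0.640.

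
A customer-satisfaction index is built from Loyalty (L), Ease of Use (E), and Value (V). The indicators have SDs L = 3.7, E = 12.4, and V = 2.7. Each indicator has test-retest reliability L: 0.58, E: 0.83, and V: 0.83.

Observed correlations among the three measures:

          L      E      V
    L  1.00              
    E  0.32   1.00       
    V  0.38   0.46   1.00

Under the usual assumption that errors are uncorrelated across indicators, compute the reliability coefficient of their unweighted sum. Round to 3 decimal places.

0.863

Var(L+E+V) = 3.7² + 12.4² + 2.7² + 2·[3.7·12.4·0.32 + 3.7·2.7·0.38 + 12.4·2.7·0.46] = 174.74 + 67.7572 = 242.497.
Under uncorrelated errors the observed covariances equal the true-score covariances, so only the own-variance terms attenuate.
True-score variance = [3.7²·0.58 + 12.4²·0.83 + 2.7²·0.83] + 67.7572 = 141.612 + 67.7572 = 209.369.
Reliability = 209.369 / 242.497 = 0.863.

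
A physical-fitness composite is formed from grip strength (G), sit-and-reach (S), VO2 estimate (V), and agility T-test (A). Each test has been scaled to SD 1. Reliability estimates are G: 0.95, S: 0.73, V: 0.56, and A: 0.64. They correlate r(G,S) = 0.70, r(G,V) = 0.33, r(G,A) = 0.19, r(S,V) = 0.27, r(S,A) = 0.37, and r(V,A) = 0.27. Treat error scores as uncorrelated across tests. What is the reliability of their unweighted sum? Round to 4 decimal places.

Var(G+S+V+A) = 4 + 2·[0.70 + 0.33 + 0.19 + 0.27 + 0.37 + 0.27] = 4 + 4.26 = 8.26.
Under uncorrelated errors the observed covariances equal the true-score covariances, so only the own-variance terms attenuate.
True-score variance = [0.95 + 0.73 + 0.56 + 0.64] + 4.26 = 2.88 + 4.26 = 7.14.
Reliability = 7.14 / 8.26 = 0.8644.

0.8644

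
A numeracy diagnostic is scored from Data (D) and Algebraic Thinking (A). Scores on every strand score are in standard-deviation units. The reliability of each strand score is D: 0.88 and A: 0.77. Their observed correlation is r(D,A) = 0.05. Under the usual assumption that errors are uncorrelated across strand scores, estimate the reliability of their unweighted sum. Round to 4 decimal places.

0.8333

Var(D+A) = 2 + 2·[0.05] = 2 + 0.1 = 2.1.
With uncorrelated errors the cross-covariances are all true-score covariance, so they carry over unchanged; only the diagonal terms shrink to ρᵢσᵢ².
True-score variance = [0.88 + 0.77] + 0.1 = 1.65 + 0.1 = 1.75.
Reliability = 1.75 / 2.1 = 0.8333.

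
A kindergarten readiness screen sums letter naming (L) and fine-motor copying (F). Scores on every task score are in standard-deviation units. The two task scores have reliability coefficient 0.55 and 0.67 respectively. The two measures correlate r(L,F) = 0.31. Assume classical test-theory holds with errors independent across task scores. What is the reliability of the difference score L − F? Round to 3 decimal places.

0.435

Var(L−F) = 1 + 1 − 2·0.31 = 2 − 0.62 = 1.38.
Under uncorrelated errors the observed covariances equal the true-score covariances, so only the own-variance terms attenuate.
True-score variance = [0.55 + 0.67] − 0.62 = 1.22 − 0.62 = 0.6.
Reliability = 0.6 / 1.38 = 0.435.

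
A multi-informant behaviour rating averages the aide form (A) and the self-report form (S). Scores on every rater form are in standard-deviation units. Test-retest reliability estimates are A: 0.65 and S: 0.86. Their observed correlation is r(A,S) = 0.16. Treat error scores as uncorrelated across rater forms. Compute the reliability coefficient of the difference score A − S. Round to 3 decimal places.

Var(A−S) = 1 + 1 − 2·0.16 = 2 − 0.32 = 1.68.
With uncorrelated errors the cross-covariances are all true-score covariance, so they carry over unchanged; only the diagonal terms shrink to ρᵢσᵢ².
True-score variance = [0.65 + 0.86] − 0.32 = 1.51 − 0.32 = 1.19.
Reliability = 1.19 / 1.68 = 0.708.

0.708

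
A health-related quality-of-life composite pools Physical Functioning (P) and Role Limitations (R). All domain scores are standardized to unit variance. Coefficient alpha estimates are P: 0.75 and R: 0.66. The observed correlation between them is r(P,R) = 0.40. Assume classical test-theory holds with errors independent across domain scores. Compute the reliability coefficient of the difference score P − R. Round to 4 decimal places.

0.5083

Var(P−R) = 1 + 1 − 2·0.40 = 2 − 0.8 = 1.2.
Because errors are independent across components, Cov(Tᵢ,Tⱼ) = Cov(Xᵢ,Xⱼ); the off-diagonal part of the true-score variance is the same as above.
True-score variance = [0.75 + 0.66] − 0.8 = 1.41 − 0.8 = 0.61.
Reliability = 0.61 / 1.2 = 0.5083.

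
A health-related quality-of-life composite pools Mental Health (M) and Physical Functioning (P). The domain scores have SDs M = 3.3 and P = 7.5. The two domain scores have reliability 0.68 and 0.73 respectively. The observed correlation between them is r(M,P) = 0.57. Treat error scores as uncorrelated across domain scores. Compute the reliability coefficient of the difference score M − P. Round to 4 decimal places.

Var(M−P) = 3.3² + 7.5² − 2·3.3·7.5·0.57 = 67.14 − 28.215 = 38.925.
Because errors are independent across components, Cov(Tᵢ,Tⱼ) = Cov(Xᵢ,Xⱼ); the off-diagonal part of the true-score variance is the same as above.
True-score variance = [3.3²·0.68 + 7.5²·0.73] − 28.215 = 48.4677 − 28.215 = 20.2527.
Reliability = 20.2527 / 38.925 = 0.5203.

0.5203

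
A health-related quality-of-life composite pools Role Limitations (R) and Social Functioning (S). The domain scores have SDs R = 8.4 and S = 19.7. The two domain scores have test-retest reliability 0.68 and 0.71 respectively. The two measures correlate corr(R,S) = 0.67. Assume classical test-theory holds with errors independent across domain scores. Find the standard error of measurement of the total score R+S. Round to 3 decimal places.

11.624

Var(total) = 458.65 + 221.743 = 680.393.
True-score variance = 323.525 + 221.743 = 545.268, so reliability = 0.8014.
Error variance = 680.393 − 545.268 = 135.125; SEM = √135.125 = 11.624.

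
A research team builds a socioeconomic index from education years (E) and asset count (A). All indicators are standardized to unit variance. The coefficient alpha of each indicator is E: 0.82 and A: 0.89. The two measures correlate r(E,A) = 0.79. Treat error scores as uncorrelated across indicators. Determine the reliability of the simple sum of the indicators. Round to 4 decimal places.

0.9190

Var(E+A) = 2 + 2·[0.79] = 2 + 1.58 = 3.58.
Because errors are independent across components, Cov(Tᵢ,Tⱼ) = Cov(Xᵢ,Xⱼ); the off-diagonal part of the true-score variance is the same as above.
True-score variance = [0.82 + 0.89] + 1.58 = 1.71 + 1.58 = 3.29.
Reliability = 3.29 / 3.58 = 0.9190.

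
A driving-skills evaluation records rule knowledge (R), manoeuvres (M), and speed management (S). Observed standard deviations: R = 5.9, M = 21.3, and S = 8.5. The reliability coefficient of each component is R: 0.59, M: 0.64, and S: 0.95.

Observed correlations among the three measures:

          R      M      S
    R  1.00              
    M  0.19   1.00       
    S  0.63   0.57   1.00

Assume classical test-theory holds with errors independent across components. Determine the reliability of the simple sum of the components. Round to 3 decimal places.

0.794

Var(R+M+S) = 5.9² + 21.3² + 8.5² + 2·[5.9·21.3·0.19 + 5.9·8.5·0.63 + 21.3·8.5·0.57] = 560.75 + 317.341 = 878.091.
Because errors are independent across components, Cov(Tᵢ,Tⱼ) = Cov(Xᵢ,Xⱼ); the off-diagonal part of the true-score variance is the same as above.
True-score variance = [5.9²·0.59 + 21.3²·0.64 + 8.5²·0.95] + 317.341 = 379.537 + 317.341 = 696.878.
Reliability = 696.878 / 878.091 = 0.794.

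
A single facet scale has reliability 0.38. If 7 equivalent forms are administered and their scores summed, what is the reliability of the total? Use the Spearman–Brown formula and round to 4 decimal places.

ρ_k = kρ / (1 + (k−1)ρ) = 7·0.38 / (1 + 6·0.38) = 2.660 / 3.280 = 0.8110.

0.8110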